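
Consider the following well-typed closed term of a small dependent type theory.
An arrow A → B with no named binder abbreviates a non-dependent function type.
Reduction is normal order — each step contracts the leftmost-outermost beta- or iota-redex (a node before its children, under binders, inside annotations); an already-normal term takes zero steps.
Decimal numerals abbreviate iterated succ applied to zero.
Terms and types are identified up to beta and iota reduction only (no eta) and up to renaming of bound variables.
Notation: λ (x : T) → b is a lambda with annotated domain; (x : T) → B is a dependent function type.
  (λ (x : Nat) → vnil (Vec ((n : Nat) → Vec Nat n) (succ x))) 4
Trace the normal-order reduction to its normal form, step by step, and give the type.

normal-order reduction sequence:
  (λ (x : Nat) → vnil (Vec ((n : Nat) → Vec Nat n) (succ x))) 4
  ~> vnil (Vec ((x : Nat) → Vec Nat x) 5)
inferred type:
  Vec (Vec ((x : Nat) → Vec Nat x) 5) 0


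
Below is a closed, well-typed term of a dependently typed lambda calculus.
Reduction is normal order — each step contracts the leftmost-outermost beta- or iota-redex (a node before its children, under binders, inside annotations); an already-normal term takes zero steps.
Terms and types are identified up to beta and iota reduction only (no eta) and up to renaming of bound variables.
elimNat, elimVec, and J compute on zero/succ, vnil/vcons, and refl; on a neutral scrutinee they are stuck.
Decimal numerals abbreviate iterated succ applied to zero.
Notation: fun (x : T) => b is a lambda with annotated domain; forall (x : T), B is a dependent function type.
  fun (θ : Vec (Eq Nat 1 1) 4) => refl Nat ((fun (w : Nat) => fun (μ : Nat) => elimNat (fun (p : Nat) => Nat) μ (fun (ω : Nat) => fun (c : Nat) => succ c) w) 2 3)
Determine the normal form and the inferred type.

resulting normal form:
  fun (θ : Vec (Eq Nat 1 1) 4) => refl Nat 5
inferred type:
  forall (θ : Vec (Eq Nat 1 1) 4), Eq Nat 5 5


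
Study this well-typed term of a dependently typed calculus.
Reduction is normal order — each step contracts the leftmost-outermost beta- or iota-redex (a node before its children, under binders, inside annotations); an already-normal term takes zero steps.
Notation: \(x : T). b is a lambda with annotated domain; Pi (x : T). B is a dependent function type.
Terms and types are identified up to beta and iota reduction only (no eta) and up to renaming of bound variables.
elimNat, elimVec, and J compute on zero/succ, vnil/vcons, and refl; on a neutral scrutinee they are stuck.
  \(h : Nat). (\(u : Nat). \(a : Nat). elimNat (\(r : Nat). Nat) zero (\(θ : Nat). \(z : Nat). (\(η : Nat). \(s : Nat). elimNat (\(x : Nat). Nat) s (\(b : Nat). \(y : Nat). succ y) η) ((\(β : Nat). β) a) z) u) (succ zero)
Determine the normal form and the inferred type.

resulting normal form:
  \(h : Nat). \(u : Nat). elimNat (\(a : Nat). Nat) zero (\(r : Nat). \(θ : Nat). succ θ) u
inferred type:
  Pi (h : Nat). Pi (u : Nat). Nat
observation: the first redex contracted is a beta-redex; the normal form is reached in 8 normal-order steps.


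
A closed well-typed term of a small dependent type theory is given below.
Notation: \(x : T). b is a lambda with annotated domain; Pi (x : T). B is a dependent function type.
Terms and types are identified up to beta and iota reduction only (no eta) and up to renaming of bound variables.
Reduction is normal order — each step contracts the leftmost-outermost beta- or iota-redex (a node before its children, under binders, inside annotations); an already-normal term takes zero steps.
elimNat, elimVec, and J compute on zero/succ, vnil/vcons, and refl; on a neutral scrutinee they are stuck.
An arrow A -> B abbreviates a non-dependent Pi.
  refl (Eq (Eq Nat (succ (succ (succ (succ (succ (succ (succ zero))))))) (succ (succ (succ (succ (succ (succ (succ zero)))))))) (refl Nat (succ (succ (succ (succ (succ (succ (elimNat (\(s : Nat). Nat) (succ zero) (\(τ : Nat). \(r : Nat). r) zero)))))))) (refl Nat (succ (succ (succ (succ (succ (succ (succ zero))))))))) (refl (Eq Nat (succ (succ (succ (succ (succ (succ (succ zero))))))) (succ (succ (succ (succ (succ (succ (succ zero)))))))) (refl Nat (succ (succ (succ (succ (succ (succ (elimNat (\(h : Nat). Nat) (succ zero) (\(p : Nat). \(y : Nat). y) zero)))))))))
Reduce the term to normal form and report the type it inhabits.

resulting normal form:
  refl (Eq (Eq Nat (succ (succ (succ (succ (succ (succ (succ zero))))))) (succ (succ (succ (succ (succ (succ (succ zero)))))))) (refl Nat (succ (succ (succ (succ (succ (succ (succ zero)))))))) (refl Nat (succ (succ (succ (succ (succ (succ (succ zero))))))))) (refl (Eq Nat (succ (succ (succ (succ (succ (succ (succ zero))))))) (succ (succ (succ (succ (succ (succ (succ zero)))))))) (refl Nat (succ (succ (succ (succ (succ (succ (succ zero)))))))))
type:
  Eq (Eq (Eq Nat (succ (succ (succ (succ (succ (succ (succ zero))))))) (succ (succ (succ (succ (succ (succ (succ zero)))))))) (refl Nat (succ (succ (succ (succ (succ (succ (succ zero)))))))) (refl Nat (succ (succ (succ (succ (succ (succ (succ zero))))))))) (refl (Eq Nat (succ (succ (succ (succ (succ (succ (succ zero))))))) (succ (succ (succ (succ (succ (succ (succ zero)))))))) (refl Nat (succ (succ (succ (succ (succ (succ (succ zero))))))))) (refl (Eq Nat (succ (succ (succ (succ (succ (succ (succ zero))))))) (succ (succ (succ (succ (succ (succ (succ zero)))))))) (refl Nat (succ (succ (succ (succ (succ (succ (succ zero)))))))))


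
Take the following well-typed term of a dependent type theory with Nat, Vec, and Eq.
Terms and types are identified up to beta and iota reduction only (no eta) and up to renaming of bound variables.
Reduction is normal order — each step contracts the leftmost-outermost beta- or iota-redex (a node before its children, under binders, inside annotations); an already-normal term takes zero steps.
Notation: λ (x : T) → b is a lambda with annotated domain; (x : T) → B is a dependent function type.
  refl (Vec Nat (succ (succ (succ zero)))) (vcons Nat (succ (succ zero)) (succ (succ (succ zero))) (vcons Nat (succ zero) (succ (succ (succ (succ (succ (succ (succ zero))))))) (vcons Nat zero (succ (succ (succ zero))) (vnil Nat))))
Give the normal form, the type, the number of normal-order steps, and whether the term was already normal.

normal form:
  refl (Vec Nat (succ (succ (succ zero)))) (vcons Nat (succ (succ zero)) (succ (succ (succ zero))) (vcons Nat (succ zero) (succ (succ (succ (succ (succ (succ (succ zero))))))) (vcons Nat zero (succ (succ (succ zero))) (vnil Nat))))
type:
  Eq (Vec Nat (succ (succ (succ zero)))) (vcons Nat (succ (succ zero)) (succ (succ (succ zero))) (vcons Nat (succ zero) (succ (succ (succ (succ (succ (succ (succ zero))))))) (vcons Nat zero (succ (succ (succ zero))) (vnil Nat)))) (vcons Nat (succ (succ zero)) (succ (succ (succ zero))) (vcons Nat (succ zero) (succ (succ (succ (succ (succ (succ (succ zero))))))) (vcons Nat zero (succ (succ (succ zero))) (vnil Nat))))
reduction steps (normal order): 0
term was already normal: yes


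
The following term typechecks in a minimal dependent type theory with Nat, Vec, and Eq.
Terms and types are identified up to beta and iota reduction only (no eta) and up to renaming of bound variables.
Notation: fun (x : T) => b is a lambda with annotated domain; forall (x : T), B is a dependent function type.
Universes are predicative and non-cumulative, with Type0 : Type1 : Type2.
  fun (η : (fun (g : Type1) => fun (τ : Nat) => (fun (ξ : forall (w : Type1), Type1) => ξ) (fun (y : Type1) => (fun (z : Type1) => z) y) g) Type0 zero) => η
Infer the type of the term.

type:
  forall (η : Type0), Type0


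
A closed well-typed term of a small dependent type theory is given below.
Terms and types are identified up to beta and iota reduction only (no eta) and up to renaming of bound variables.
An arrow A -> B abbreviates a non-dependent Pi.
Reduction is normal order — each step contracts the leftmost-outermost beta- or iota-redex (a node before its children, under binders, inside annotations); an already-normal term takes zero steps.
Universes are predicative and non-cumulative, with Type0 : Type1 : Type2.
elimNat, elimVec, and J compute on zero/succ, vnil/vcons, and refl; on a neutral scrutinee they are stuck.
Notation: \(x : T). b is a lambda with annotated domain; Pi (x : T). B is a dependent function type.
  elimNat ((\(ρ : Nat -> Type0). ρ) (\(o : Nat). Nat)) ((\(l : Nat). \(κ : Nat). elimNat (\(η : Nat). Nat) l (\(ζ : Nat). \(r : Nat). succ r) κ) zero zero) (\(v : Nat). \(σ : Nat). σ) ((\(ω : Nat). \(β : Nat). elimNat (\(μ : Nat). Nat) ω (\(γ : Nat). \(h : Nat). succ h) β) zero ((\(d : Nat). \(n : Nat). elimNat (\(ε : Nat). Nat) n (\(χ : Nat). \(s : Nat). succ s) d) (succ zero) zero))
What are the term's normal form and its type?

resulting normal form:
  zero
inferred type:
  Nat
observation: reduction starts at a beta-redex, and 20 normal-order steps reach the normal form.


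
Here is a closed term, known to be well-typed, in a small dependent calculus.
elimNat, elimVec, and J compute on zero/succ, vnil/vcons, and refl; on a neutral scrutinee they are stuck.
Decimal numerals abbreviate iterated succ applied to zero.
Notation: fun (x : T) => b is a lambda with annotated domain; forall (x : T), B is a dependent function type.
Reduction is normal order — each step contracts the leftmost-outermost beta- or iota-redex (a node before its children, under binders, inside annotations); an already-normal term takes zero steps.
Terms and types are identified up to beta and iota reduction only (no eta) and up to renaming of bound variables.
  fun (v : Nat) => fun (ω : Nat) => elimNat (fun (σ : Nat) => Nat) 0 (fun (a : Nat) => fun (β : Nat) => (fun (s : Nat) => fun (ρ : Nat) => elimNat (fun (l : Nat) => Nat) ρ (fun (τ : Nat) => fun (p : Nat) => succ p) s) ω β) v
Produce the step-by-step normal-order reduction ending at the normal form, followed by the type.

normal-order reduction:
  fun (v : Nat) => fun (ω : Nat) => elimNat (fun (σ : Nat) => Nat) 0 (fun (a : Nat) => fun (β : Nat) => (fun (s : Nat) => fun (ρ : Nat) => elimNat (fun (l : Nat) => Nat) ρ (fun (τ : Nat) => fun (p : Nat) => succ p) s) ω β) v
  ~> fun (v : Nat) => fun (ω : Nat) => elimNat (fun (σ : Nat) => Nat) 0 (fun (a : Nat) => fun (β : Nat) => (fun (s : Nat) => elimNat (fun (ρ : Nat) => Nat) s (fun (l : Nat) => fun (τ : Nat) => succ τ) ω) β) v
  ~> fun (v : Nat) => fun (ω : Nat) => elimNat (fun (σ : Nat) => Nat) 0 (fun (a : Nat) => fun (β : Nat) => elimNat (fun (s : Nat) => Nat) β (fun (ρ : Nat) => fun (l : Nat) => succ l) ω) v
type:
  forall (v : Nat), forall (ω : Nat), Nat


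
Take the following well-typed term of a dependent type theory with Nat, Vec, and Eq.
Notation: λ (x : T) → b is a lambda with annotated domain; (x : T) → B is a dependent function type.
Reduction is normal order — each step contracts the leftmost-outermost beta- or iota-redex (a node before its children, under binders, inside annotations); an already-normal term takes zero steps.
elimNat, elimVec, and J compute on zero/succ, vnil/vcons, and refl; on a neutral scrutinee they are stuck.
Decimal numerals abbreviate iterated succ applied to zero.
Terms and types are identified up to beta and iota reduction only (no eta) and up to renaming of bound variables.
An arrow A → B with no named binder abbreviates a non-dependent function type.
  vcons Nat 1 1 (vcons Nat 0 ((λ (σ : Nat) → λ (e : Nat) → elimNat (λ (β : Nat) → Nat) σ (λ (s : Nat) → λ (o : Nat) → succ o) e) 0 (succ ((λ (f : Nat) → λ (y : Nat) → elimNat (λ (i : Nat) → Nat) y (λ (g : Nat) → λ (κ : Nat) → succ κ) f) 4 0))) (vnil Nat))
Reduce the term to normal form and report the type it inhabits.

resulting normal form:
  vcons Nat 1 1 (vcons Nat 0 5 (vnil Nat))
the term's type:
  Vec Nat 2


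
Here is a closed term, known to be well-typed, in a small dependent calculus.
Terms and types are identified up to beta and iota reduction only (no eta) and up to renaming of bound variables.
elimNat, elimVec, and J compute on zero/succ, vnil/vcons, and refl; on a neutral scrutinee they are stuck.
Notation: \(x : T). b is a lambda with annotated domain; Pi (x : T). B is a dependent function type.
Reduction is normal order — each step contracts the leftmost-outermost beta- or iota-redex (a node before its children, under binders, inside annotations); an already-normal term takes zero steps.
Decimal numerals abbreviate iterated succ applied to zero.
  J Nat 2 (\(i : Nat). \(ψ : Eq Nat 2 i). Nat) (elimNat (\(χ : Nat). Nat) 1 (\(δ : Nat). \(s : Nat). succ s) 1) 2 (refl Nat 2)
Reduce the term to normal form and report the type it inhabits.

reduced normal form:
  2
inferred type:
  Nat


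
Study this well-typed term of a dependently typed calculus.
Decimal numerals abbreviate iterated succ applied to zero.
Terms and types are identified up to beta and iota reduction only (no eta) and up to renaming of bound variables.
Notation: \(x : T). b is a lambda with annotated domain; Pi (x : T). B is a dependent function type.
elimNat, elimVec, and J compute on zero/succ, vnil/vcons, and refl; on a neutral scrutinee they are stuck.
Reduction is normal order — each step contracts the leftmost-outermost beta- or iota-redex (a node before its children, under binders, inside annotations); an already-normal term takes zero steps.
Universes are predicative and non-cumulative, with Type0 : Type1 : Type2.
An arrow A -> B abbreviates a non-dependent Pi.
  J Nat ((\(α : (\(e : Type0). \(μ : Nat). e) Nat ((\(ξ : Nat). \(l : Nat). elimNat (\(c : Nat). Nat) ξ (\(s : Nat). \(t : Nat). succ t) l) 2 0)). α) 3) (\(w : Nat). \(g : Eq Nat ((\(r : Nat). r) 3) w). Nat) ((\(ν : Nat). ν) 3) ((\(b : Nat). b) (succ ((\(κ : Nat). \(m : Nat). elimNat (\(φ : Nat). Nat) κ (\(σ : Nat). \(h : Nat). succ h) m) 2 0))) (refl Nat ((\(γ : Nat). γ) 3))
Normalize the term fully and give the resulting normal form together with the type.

normal form:
  3
the term's type:
  Nat
observation: the leftmost-outermost redex is a J iota-redex, and normalization takes 2 steps.


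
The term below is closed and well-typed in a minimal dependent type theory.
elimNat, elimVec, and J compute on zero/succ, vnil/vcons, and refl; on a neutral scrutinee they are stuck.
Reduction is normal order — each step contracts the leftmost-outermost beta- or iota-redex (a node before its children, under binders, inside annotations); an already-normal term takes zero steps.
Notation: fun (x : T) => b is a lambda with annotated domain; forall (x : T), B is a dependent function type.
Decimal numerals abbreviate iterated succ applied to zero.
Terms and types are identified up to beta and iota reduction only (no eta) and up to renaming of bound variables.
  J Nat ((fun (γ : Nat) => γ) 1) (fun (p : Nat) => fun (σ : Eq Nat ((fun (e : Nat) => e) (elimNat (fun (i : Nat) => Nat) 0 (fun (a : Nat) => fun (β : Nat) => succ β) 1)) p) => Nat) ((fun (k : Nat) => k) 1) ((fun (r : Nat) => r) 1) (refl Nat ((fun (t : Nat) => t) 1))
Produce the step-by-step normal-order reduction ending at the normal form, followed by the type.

normal-order reduction:
  J Nat ((fun (γ : Nat) => γ) 1) (fun (p : Nat) => fun (σ : Eq Nat ((fun (e : Nat) => e) (elimNat (fun (i : Nat) => Nat) 0 (fun (a : Nat) => fun (β : Nat) => succ β) 1)) p) => Nat) ((fun (k : Nat) => k) 1) ((fun (r : Nat) => r) 1) (refl Nat ((fun (t : Nat) => t) 1))
  ~> (fun (γ : Nat) => γ) 1
  ~> 1
inferred type:
  Nat


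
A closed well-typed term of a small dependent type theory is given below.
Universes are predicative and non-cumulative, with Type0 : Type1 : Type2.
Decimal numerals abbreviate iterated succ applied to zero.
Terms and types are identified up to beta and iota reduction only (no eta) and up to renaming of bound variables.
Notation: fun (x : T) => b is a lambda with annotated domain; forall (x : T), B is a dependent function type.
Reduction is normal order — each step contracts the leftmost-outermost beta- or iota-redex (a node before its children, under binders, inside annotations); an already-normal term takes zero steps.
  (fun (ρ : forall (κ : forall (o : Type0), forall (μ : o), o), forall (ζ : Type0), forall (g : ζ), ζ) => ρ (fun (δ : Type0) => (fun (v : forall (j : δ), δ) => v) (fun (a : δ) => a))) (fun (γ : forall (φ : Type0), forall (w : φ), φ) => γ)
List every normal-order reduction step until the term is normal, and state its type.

normal-order reduction sequence:
  (fun (ρ : forall (κ : forall (o : Type0), forall (μ : o), o), forall (ζ : Type0), forall (g : ζ), ζ) => ρ (fun (δ : Type0) => (fun (v : forall (j : δ), δ) => v) (fun (a : δ) => a))) (fun (γ : forall (φ : Type0), forall (w : φ), φ) => γ)
  ~> (fun (ρ : forall (κ : Type0), forall (o : κ), κ) => ρ) (fun (μ : Type0) => (fun (ζ : forall (g : μ), μ) => ζ) (fun (δ : μ) => δ))
  ~> fun (ρ : Type0) => (fun (κ : forall (o : ρ), ρ) => κ) (fun (μ : ρ) => μ)
  ~> fun (ρ : Type0) => fun (κ : ρ) => κ
type:
  forall (ρ : Type0), forall (κ : ρ), ρ


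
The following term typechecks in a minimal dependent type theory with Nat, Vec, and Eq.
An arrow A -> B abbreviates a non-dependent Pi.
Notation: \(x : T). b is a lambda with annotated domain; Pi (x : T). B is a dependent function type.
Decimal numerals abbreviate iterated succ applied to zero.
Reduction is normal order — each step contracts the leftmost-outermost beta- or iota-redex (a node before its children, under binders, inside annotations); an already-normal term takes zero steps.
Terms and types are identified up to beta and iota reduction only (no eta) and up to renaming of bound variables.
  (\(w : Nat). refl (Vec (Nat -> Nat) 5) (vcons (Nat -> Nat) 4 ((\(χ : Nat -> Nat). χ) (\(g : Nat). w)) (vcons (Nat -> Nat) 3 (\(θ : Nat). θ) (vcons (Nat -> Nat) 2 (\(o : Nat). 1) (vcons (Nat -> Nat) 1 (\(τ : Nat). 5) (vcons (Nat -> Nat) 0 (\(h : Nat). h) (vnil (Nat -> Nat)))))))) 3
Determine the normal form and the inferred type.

resulting normal form:
  refl (Vec (Nat -> Nat) 5) (vcons (Nat -> Nat) 4 (\(w : Nat). 3) (vcons (Nat -> Nat) 3 (\(χ : Nat). χ) (vcons (Nat -> Nat) 2 (\(g : Nat). 1) (vcons (Nat -> Nat) 1 (\(θ : Nat). 5) (vcons (Nat -> Nat) 0 (\(o : Nat). o) (vnil (Nat -> Nat)))))))
the term's type:
  Eq (Vec (Nat -> Nat) 5) (vcons (Nat -> Nat) 4 (\(w : Nat). 3) (vcons (Nat -> Nat) 3 (\(χ : Nat). χ) (vcons (Nat -> Nat) 2 (\(g : Nat). 1) (vcons (Nat -> Nat) 1 (\(θ : Nat). 5) (vcons (Nat -> Nat) 0 (\(o : Nat). o) (vnil (Nat -> Nat))))))) (vcons (Nat -> Nat) 4 (\(τ : Nat). 3) (vcons (Nat -> Nat) 3 (\(h : Nat). h) (vcons (Nat -> Nat) 2 (\(u : Nat). 1) (vcons (Nat -> Nat) 1 (\(ω : Nat). 5) (vcons (Nat -> Nat) 0 (\(δ : Nat). δ) (vnil (Nat -> Nat)))))))
observation: the first redex contracted is a beta-redex; the normal form is reached in 2 normal-order steps.


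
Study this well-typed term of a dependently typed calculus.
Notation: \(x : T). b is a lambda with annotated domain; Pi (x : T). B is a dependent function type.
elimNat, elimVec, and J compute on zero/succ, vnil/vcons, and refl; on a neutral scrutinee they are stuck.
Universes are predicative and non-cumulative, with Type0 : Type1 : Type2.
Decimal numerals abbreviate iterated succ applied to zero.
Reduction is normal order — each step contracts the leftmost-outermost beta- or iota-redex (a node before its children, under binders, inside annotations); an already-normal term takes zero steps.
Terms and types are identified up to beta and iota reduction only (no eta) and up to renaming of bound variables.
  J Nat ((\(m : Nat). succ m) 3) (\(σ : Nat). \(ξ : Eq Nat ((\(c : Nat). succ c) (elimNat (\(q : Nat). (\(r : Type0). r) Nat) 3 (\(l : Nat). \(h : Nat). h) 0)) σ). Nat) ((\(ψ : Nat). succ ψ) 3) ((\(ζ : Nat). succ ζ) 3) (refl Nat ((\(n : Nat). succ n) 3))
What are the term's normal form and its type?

reduced normal form:
  4
the term's type:
  Nat


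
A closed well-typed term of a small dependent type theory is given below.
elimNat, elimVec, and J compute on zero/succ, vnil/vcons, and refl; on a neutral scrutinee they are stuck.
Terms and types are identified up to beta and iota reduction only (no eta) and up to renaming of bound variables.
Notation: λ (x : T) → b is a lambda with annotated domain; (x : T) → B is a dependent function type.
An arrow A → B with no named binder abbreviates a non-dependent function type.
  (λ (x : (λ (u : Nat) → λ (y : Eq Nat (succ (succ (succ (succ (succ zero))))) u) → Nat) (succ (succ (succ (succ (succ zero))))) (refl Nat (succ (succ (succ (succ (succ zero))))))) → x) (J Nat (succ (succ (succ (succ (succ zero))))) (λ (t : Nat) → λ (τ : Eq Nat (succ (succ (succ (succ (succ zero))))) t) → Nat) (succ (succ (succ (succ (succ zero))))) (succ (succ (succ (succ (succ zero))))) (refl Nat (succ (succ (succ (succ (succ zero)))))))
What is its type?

the term's type:
  Nat


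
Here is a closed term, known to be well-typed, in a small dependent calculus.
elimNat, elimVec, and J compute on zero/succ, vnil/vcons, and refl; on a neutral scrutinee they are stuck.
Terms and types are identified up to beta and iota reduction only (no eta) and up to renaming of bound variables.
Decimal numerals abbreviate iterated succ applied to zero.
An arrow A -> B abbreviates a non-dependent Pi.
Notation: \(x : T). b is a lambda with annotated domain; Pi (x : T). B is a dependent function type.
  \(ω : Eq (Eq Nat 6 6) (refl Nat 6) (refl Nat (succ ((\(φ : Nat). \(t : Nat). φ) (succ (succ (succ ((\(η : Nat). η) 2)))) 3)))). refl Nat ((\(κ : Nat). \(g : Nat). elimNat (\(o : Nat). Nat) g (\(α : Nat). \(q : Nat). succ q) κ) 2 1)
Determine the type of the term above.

the term's type:
  Eq (Eq Nat 6 6) (refl Nat 6) (refl Nat 6) -> Eq Nat 3 3


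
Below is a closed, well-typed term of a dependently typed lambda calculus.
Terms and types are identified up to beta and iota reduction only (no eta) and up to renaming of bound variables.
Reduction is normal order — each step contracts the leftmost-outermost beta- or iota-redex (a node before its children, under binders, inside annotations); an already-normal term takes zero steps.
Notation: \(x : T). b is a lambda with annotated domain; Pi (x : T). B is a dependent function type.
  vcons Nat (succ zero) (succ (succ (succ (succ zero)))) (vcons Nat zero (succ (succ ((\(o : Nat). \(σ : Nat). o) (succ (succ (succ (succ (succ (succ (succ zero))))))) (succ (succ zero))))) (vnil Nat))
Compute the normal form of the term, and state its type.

normal form:
  vcons Nat (succ zero) (succ (succ (succ (succ zero)))) (vcons Nat zero (succ (succ (succ (succ (succ (succ (succ (succ (succ zero))))))))) (vnil Nat))
the term's type:
  Vec Nat (succ (succ zero))
observation: the first redex contracted is a beta-redex; the normal form is reached in 2 normal-order steps.


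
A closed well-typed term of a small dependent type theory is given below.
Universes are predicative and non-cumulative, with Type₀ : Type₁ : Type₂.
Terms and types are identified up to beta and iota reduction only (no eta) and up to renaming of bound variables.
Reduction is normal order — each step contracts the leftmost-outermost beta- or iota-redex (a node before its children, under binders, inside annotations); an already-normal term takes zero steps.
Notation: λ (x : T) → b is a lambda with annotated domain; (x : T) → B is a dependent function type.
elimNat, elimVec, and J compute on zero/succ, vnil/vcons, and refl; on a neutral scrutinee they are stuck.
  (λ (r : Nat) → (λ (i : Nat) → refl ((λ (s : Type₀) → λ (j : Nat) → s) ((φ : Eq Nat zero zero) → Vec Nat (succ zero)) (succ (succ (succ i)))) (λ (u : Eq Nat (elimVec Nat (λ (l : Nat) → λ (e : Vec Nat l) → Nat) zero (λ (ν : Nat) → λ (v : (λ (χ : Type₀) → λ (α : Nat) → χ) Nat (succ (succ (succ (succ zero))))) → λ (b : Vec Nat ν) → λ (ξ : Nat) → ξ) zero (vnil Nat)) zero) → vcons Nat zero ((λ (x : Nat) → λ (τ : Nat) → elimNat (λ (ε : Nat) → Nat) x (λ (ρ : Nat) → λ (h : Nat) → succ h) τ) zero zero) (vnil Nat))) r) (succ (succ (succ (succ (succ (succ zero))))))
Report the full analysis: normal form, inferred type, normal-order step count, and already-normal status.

resulting normal form:
  refl ((r : Eq Nat zero zero) → Vec Nat (succ zero)) (λ (i : Eq Nat zero zero) → vcons Nat zero zero (vnil Nat))
inferred type:
  Eq ((r : Eq Nat zero zero) → Vec Nat (succ zero)) (λ (i : Eq Nat zero zero) → vcons Nat zero zero (vnil Nat)) (λ (s : Eq Nat zero zero) → vcons Nat zero zero (vnil Nat))
steps to reach normal form (normal order): 8
already normal: no
first contracted redex: a beta-redex


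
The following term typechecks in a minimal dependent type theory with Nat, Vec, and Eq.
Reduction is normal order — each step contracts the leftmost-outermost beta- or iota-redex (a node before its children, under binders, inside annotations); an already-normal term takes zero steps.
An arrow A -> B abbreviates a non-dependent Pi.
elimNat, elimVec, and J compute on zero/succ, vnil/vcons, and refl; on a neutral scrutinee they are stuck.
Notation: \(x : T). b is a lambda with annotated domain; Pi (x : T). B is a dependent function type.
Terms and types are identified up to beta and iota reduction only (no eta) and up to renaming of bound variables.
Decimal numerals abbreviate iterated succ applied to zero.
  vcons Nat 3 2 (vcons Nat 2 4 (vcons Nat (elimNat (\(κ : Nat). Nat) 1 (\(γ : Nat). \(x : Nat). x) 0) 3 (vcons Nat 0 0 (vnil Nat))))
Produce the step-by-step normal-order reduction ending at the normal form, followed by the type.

normal-order reduction:
  vcons Nat 3 2 (vcons Nat 2 4 (vcons Nat (elimNat (\(κ : Nat). Nat) 1 (\(γ : Nat). \(x : Nat). x) 0) 3 (vcons Nat 0 0 (vnil Nat))))
  ~> vcons Nat 3 2 (vcons Nat 2 4 (vcons Nat 1 3 (vcons Nat 0 0 (vnil Nat))))
inferred type:
  Vec Nat 4


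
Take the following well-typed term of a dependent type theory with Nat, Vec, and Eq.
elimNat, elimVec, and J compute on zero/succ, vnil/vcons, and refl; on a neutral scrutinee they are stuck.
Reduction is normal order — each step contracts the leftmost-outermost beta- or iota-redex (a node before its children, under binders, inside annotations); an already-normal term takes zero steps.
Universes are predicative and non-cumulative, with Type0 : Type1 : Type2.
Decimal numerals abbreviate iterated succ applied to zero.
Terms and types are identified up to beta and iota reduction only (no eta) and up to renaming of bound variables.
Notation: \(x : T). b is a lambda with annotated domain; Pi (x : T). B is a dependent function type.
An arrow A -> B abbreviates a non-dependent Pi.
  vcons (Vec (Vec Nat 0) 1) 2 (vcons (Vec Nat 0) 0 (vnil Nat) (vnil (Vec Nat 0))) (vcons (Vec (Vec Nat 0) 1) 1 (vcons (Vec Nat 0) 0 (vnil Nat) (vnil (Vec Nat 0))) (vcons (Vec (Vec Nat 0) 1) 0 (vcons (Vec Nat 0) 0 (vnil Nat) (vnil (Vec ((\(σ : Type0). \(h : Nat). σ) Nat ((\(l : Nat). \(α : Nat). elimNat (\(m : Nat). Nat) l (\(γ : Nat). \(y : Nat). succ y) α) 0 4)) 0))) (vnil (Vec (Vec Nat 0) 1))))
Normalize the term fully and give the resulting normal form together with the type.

reduced normal form:
  vcons (Vec (Vec Nat 0) 1) 2 (vcons (Vec Nat 0) 0 (vnil Nat) (vnil (Vec Nat 0))) (vcons (Vec (Vec Nat 0) 1) 1 (vcons (Vec Nat 0) 0 (vnil Nat) (vnil (Vec Nat 0))) (vcons (Vec (Vec Nat 0) 1) 0 (vcons (Vec Nat 0) 0 (vnil Nat) (vnil (Vec Nat 0))) (vnil (Vec (Vec Nat 0) 1))))
inferred type:
  Vec (Vec (Vec Nat 0) 1) 3


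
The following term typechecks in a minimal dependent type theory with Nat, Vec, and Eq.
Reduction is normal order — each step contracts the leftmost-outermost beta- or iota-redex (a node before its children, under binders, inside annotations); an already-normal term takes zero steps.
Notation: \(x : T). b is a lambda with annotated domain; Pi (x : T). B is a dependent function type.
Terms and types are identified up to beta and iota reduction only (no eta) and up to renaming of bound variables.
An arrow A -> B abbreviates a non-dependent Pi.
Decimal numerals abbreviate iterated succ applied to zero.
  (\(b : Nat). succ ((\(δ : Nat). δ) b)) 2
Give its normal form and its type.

normal form:
  3
inferred type:
  Nat
observation: normalization takes exactly 2 steps under the normal-order strategy.


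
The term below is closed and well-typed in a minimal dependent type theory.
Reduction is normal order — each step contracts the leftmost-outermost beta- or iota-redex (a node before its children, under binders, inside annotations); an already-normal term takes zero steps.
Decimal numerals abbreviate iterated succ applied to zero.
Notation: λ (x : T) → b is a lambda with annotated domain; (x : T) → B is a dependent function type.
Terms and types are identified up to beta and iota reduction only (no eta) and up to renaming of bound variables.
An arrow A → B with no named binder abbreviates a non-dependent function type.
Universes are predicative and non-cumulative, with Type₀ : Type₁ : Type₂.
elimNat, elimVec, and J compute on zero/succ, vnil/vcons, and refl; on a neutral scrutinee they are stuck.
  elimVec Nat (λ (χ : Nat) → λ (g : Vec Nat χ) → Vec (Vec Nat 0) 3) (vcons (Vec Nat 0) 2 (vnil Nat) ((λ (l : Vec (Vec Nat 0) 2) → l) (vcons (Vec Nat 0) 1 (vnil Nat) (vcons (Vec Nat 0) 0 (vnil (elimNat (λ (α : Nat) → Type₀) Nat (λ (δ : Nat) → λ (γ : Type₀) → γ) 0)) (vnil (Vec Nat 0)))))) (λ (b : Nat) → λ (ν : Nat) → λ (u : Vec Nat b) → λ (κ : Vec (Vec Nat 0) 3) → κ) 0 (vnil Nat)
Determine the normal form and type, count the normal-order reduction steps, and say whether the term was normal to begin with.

normal form:
  vcons (Vec Nat 0) 2 (vnil Nat) (vcons (Vec Nat 0) 1 (vnil Nat) (vcons (Vec Nat 0) 0 (vnil Nat) (vnil (Vec Nat 0))))
the term's type:
  Vec (Vec Nat 0) 3
normal-order step count: 3
started in normal form: no
first contracted redex: an elimVec iota-redex


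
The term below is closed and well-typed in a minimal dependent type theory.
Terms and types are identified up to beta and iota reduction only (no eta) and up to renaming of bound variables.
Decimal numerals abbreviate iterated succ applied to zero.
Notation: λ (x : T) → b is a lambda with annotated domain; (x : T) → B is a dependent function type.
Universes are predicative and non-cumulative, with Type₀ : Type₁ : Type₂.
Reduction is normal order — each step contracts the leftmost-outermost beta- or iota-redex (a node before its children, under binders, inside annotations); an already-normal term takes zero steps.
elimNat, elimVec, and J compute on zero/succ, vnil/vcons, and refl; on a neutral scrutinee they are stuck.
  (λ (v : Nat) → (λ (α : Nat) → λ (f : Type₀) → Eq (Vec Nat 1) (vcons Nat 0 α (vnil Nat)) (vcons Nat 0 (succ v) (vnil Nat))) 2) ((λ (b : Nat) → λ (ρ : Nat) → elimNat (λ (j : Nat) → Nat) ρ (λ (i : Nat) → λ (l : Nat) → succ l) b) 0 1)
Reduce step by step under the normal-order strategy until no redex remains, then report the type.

normal-order reduction sequence:
  (λ (v : Nat) → (λ (α : Nat) → λ (f : Type₀) → Eq (Vec Nat 1) (vcons Nat 0 α (vnil Nat)) (vcons Nat 0 (succ v) (vnil Nat))) 2) ((λ (b : Nat) → λ (ρ : Nat) → elimNat (λ (j : Nat) → Nat) ρ (λ (i : Nat) → λ (l : Nat) → succ l) b) 0 1)
  ~> (λ (v : Nat) → λ (α : Type₀) → Eq (Vec Nat 1) (vcons Nat 0 v (vnil Nat)) (vcons Nat 0 (succ ((λ (f : Nat) → λ (b : Nat) → elimNat (λ (ρ : Nat) → Nat) b (λ (j : Nat) → λ (i : Nat) → succ i) f) 0 1)) (vnil Nat))) 2
  ~> λ (v : Type₀) → Eq (Vec Nat 1) (vcons Nat 0 2 (vnil Nat)) (vcons Nat 0 (succ ((λ (α : Nat) → λ (f : Nat) → elimNat (λ (b : Nat) → Nat) f (λ (ρ : Nat) → λ (j : Nat) → succ j) α) 0 1)) (vnil Nat))
  ~> λ (v : Type₀) → Eq (Vec Nat 1) (vcons Nat 0 2 (vnil Nat)) (vcons Nat 0 (succ ((λ (α : Nat) → elimNat (λ (f : Nat) → Nat) α (λ (b : Nat) → λ (ρ : Nat) → succ ρ) 0) 1)) (vnil Nat))
  ~> λ (v : Type₀) → Eq (Vec Nat 1) (vcons Nat 0 2 (vnil Nat)) (vcons Nat 0 (succ (elimNat (λ (α : Nat) → Nat) 1 (λ (f : Nat) → λ (b : Nat) → succ b) 0)) (vnil Nat))
  ~> λ (v : Type₀) → Eq (Vec Nat 1) (vcons Nat 0 2 (vnil Nat)) (vcons Nat 0 2 (vnil Nat))
the term's type:
  (v : Type₀) → Type₀


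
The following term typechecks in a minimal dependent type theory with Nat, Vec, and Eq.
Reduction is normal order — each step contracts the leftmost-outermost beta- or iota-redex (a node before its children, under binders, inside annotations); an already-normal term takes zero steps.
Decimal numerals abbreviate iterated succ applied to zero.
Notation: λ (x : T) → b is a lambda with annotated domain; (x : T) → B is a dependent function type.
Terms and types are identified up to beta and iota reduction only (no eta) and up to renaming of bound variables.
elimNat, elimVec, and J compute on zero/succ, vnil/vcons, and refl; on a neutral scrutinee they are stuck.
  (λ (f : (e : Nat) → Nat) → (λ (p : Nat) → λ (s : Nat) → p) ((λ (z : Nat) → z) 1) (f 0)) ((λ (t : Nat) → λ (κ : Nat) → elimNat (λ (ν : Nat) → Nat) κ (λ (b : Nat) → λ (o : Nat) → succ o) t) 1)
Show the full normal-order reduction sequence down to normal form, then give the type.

reduction (normal order):
  (λ (f : (e : Nat) → Nat) → (λ (p : Nat) → λ (s : Nat) → p) ((λ (z : Nat) → z) 1) (f 0)) ((λ (t : Nat) → λ (κ : Nat) → elimNat (λ (ν : Nat) → Nat) κ (λ (b : Nat) → λ (o : Nat) → succ o) t) 1)
  ~> (λ (f : Nat) → λ (e : Nat) → f) ((λ (p : Nat) → p) 1) ((λ (s : Nat) → λ (z : Nat) → elimNat (λ (t : Nat) → Nat) z (λ (κ : Nat) → λ (ν : Nat) → succ ν) s) 1 0)
  ~> (λ (f : Nat) → (λ (e : Nat) → e) 1) ((λ (p : Nat) → λ (s : Nat) → elimNat (λ (z : Nat) → Nat) s (λ (t : Nat) → λ (κ : Nat) → succ κ) p) 1 0)
  ~> (λ (f : Nat) → f) 1
  ~> 1
the term's type:
  Nat


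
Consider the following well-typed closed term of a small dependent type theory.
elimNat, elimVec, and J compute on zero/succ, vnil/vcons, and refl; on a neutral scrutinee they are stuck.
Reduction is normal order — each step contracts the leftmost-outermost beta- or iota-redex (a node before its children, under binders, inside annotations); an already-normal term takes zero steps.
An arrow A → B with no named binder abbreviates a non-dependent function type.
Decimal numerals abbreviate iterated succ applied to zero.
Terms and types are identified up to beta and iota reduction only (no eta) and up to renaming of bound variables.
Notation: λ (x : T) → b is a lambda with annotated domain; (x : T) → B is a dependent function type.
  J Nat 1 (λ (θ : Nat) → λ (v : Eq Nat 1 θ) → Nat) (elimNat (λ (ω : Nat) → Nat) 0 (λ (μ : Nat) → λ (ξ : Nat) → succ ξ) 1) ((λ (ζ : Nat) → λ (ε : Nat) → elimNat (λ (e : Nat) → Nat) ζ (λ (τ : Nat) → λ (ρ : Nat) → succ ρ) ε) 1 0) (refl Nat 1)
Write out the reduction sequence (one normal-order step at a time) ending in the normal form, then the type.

reduction (normal order):
  J Nat 1 (λ (θ : Nat) → λ (v : Eq Nat 1 θ) → Nat) (elimNat (λ (ω : Nat) → Nat) 0 (λ (μ : Nat) → λ (ξ : Nat) → succ ξ) 1) ((λ (ζ : Nat) → λ (ε : Nat) → elimNat (λ (e : Nat) → Nat) ζ (λ (τ : Nat) → λ (ρ : Nat) → succ ρ) ε) 1 0) (refl Nat 1)
  ~> elimNat (λ (θ : Nat) → Nat) 0 (λ (v : Nat) → λ (ω : Nat) → succ ω) 1
  ~> (λ (θ : Nat) → λ (v : Nat) → succ v) 0 (elimNat (λ (ω : Nat) → Nat) 0 (λ (μ : Nat) → λ (ξ : Nat) → succ ξ) 0)
  ~> (λ (θ : Nat) → succ θ) (elimNat (λ (v : Nat) → Nat) 0 (λ (ω : Nat) → λ (μ : Nat) → succ μ) 0)
  ~> succ (elimNat (λ (θ : Nat) → Nat) 0 (λ (v : Nat) → λ (ω : Nat) → succ ω) 0)
  ~> 1
the term's type:
  Nat


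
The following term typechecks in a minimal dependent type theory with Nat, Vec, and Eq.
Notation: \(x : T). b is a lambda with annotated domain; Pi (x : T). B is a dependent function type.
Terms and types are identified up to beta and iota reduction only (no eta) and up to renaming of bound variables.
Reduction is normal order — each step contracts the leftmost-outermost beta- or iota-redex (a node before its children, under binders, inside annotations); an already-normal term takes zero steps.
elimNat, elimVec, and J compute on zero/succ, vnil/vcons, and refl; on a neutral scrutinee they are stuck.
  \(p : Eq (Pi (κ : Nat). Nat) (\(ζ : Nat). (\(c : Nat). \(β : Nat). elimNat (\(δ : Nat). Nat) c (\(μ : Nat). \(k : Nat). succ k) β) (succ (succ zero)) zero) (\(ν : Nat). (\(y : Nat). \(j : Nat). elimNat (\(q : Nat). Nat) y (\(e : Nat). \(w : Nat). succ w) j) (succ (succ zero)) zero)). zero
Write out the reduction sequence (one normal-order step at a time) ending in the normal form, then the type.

normal-order reduction:
  \(p : Eq (Pi (κ : Nat). Nat) (\(ζ : Nat). (\(c : Nat). \(β : Nat). elimNat (\(δ : Nat). Nat) c (\(μ : Nat). \(k : Nat). succ k) β) (succ (succ zero)) zero) (\(ν : Nat). (\(y : Nat). \(j : Nat). elimNat (\(q : Nat). Nat) y (\(e : Nat). \(w : Nat). succ w) j) (succ (succ zero)) zero)). zero
  ~> \(p : Eq (Pi (κ : Nat). Nat) (\(ζ : Nat). (\(c : Nat). elimNat (\(β : Nat). Nat) (succ (succ zero)) (\(δ : Nat). \(μ : Nat). succ μ) c) zero) (\(k : Nat). (\(ν : Nat). \(y : Nat). elimNat (\(j : Nat). Nat) ν (\(q : Nat). \(e : Nat). succ e) y) (succ (succ zero)) zero)). zero
  ~> \(p : Eq (Pi (κ : Nat). Nat) (\(ζ : Nat). elimNat (\(c : Nat). Nat) (succ (succ zero)) (\(β : Nat). \(δ : Nat). succ δ) zero) (\(μ : Nat). (\(k : Nat). \(ν : Nat). elimNat (\(y : Nat). Nat) k (\(j : Nat). \(q : Nat). succ q) ν) (succ (succ zero)) zero)). zero
  ~> \(p : Eq (Pi (κ : Nat). Nat) (\(ζ : Nat). succ (succ zero)) (\(c : Nat). (\(β : Nat). \(δ : Nat). elimNat (\(μ : Nat). Nat) β (\(k : Nat). \(ν : Nat). succ ν) δ) (succ (succ zero)) zero)). zero
  ~> \(p : Eq (Pi (κ : Nat). Nat) (\(ζ : Nat). succ (succ zero)) (\(c : Nat). (\(β : Nat). elimNat (\(δ : Nat). Nat) (succ (succ zero)) (\(μ : Nat). \(k : Nat). succ k) β) zero)). zero
  ~> \(p : Eq (Pi (κ : Nat). Nat) (\(ζ : Nat). succ (succ zero)) (\(c : Nat). elimNat (\(β : Nat). Nat) (succ (succ zero)) (\(δ : Nat). \(μ : Nat). succ μ) zero)). zero
  ~> \(p : Eq (Pi (κ : Nat). Nat) (\(ζ : Nat). succ (succ zero)) (\(c : Nat). succ (succ zero))). zero
type:
  Pi (p : Eq (Pi (κ : Nat). Nat) (\(ζ : Nat). succ (succ zero)) (\(c : Nat). succ (succ zero))). Nat


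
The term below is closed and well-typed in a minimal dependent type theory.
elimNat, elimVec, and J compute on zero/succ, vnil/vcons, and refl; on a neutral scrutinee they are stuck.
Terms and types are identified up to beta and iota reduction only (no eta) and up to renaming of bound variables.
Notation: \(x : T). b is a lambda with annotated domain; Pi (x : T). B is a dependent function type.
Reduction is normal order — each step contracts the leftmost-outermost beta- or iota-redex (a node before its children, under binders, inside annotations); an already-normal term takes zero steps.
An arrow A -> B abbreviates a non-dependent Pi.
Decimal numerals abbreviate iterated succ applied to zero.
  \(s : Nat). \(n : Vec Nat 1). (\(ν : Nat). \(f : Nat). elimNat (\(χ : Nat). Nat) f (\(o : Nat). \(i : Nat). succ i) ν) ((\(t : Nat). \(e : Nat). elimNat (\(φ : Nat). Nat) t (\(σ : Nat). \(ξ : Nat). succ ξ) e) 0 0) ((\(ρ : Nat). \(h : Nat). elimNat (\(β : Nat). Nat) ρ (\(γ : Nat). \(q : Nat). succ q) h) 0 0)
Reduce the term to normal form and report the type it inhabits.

normal form:
  \(s : Nat). \(n : Vec Nat 1). 0
inferred type:
  Nat -> Vec Nat 1 -> Nat
observation: the term reaches its normal form after 9 normal-order steps.


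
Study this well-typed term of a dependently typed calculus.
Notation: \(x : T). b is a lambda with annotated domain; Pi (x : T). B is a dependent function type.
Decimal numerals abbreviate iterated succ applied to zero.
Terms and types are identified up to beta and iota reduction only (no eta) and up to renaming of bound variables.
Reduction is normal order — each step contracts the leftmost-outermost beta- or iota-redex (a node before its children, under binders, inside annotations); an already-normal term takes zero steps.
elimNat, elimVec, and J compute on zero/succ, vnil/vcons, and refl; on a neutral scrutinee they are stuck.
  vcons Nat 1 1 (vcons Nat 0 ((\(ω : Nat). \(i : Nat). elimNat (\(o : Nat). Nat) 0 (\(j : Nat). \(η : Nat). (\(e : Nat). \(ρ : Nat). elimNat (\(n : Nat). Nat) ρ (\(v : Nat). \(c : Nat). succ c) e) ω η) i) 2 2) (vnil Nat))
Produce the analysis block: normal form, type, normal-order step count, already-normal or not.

resulting normal form:
  vcons Nat 1 1 (vcons Nat 0 4 (vnil Nat))
type:
  Vec Nat 2
reduction steps (normal order): 27
term was already normal: no
first redex: a beta-redex
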